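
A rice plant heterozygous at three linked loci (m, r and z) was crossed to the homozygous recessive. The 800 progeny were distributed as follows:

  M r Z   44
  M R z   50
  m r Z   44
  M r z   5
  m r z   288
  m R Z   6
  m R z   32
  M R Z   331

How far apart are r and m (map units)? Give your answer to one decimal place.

The two most frequent reciprocal classes, M R Z and m r z, are the parental types, so the F1 was M R Z / m r z.
The two rarest classes, m R Z and M r z, are the double crossovers. Comparing them with the parentals, only the m allele has switched, so m is the middle locus and the order is z – m – r.
Crossovers in the m–r interval produce the single-crossover classes M r Z and m R z (44 + 32 = 76) plus the double crossovers (11).
RF(m–r) = (76 + 11) / 800 = 87/800 = 0.1087 → 10.9 map units.

10.9 map units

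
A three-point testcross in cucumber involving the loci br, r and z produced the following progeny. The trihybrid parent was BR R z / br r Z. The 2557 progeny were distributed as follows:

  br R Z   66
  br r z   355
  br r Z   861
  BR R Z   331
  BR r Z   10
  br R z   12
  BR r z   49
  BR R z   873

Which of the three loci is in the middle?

br

The two rarest classes, br R z and BR r Z, are the double crossovers. Comparing them with the parentals, only the br allele has switched, so br is the middle locus and the order is z – br – r.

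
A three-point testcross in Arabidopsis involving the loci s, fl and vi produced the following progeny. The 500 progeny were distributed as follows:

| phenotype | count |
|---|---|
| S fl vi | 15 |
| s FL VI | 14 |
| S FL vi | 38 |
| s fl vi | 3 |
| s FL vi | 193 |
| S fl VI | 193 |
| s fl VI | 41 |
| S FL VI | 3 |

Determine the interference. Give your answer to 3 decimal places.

-0.008

The two most frequent reciprocal classes, s FL vi and S fl VI, are the parental types, so the F1 was s FL vi / S fl VI.
The two rarest classes, s fl vi and S FL VI, are the double crossovers. Comparing them with the parentals, only the fl allele has switched, so fl is the middle locus and the order is s – fl – vi.
s–fl: (79 + 6)/500 = 0.1700; fl–vi: (29 + 6)/500 = 0.0700.
Expected DCO frequency = 0.1700 × 0.0700 ≈ 0.01190; observed = 6/500 ≈ 0.01200.
Coefficient of coincidence = 0.01200/0.01190 ≈ 1.008; interference = 1 − 1.008 = -0.008.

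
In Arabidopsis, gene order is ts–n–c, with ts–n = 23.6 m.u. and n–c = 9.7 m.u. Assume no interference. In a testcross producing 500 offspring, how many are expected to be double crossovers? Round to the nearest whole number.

Map distances give recombination frequencies of 0.236 and 0.097 for the two intervals.
With no interference, expected double-crossover frequency = 0.236 × 0.097 = 0.02289.
Expected number = 0.02289 × 500 = 11.45 ≈ 11.

11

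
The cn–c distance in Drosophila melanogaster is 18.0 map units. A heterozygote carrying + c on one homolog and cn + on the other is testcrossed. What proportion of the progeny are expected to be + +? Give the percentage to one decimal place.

9.0%

A map distance of 18.0 map units corresponds to a recombination frequency of 0.180.
The F1 is + c / cn +, so + + is a recombinant gamete class with expected frequency r/2 = 0.180/2 = 0.0900.
That is 0.0900 = 9.0% of the progeny.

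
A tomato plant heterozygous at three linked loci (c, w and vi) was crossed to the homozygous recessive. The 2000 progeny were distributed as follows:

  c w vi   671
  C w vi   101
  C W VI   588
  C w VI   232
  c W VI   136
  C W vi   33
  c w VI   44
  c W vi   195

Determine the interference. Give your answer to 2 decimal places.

The two most frequent reciprocal classes, C W VI and c w vi, are the parental types, so the F1 was C W VI / c w vi.
The two rarest classes, C W vi and c w VI, are the double crossovers. Comparing them with the parentals, only the vi allele has switched, so vi is the middle locus and the order is c – vi – w.
c–vi: (237 + 77)/2000 = 0.1570; vi–w: (427 + 77)/2000 = 0.2520.
Expected DCO frequency = 0.1570 × 0.2520 ≈ 0.03956; observed = 77/2000 ≈ 0.03850.
Coefficient of coincidence = 0.03850/0.03956 ≈ 0.97; interference = 1 − 0.97 = 0.03.

0.03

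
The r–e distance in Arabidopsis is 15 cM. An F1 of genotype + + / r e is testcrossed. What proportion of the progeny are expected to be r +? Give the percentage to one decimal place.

7.5%

A map distance of 15 cM corresponds to a recombination frequency of 0.150.
The F1 is + + / r e, so r + is a recombinant gamete class with expected frequency r/2 = 0.150/2 = 0.0750.
That is 0.0750 = 7.5% of the progeny.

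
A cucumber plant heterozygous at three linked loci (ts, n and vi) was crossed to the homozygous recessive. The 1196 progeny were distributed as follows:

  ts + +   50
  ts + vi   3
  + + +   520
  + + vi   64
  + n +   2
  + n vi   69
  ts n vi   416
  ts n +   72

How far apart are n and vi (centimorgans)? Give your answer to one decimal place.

11.8 centimorgans

The two most frequent reciprocal classes, ts n vi and + + +, are the parental types, so the F1 was ts n vi / + + +.
The two rarest classes, ts + vi and + n +, are the double crossovers. Comparing them with the parentals, only the n allele has switched, so n is the middle locus and the order is vi – n – ts.
Crossovers in the vi–n interval produce the single-crossover classes ts n + and + + vi (72 + 64 = 136) plus the double crossovers (5).
RF(vi–n) = (136 + 5) / 1196 = 141/1196 = 0.1179 → 11.8 centimorgans.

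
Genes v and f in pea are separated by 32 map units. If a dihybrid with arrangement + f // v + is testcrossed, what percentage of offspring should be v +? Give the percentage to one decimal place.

A map distance of 32 map units corresponds to a recombination frequency of 0.320.
The F1 is + f / v +, so v + is a parental gamete class with expected frequency (1 − r)/2 = 0.680/2 = 0.3400.
That is 0.3400 = 34.0% of the progeny.

34.0%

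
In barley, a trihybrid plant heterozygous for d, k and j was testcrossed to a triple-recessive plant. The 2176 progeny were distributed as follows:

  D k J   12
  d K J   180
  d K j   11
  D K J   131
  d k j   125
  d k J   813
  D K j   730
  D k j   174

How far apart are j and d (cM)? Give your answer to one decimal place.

12.8 cM

The two most frequent reciprocal classes, d k J and D K j, are the parental types, so the F1 was d k J / D K j.
The two rarest classes, D k J and d K j, are the double crossovers. Comparing them with the parentals, only the d allele has switched, so d is the middle locus and the order is j – d – k.
Crossovers in the j–d interval produce the single-crossover classes d k j and D K J (125 + 131 = 256) plus the double crossovers (23).
RF(j–d) = (256 + 23) / 2176 = 279/2176 = 0.1282 → 12.8 cM.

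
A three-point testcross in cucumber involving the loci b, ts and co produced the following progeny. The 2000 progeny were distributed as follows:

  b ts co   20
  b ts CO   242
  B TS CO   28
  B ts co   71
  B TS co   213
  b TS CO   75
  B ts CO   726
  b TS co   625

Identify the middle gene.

The two most frequent reciprocal classes, b TS co and B ts CO, are the parental types, so the F1 was b TS co / B ts CO.
The two rarest classes, b ts co and B TS CO, are the double crossovers. Comparing them with the parentals, only the ts allele has switched, so ts is the middle locus and the order is b – ts – co.

ts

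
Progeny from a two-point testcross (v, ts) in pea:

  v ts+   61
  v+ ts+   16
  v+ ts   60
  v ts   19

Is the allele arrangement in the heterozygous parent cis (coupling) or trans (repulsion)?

trans

The two most frequent classes are v+ ts (60) and v ts+ (61); these are the parental (non-recombinant) types.
So the F1 carried v+ ts on one chromosome and v ts+ on the other — the recessive alleles are on opposite chromosomes (trans / repulsion).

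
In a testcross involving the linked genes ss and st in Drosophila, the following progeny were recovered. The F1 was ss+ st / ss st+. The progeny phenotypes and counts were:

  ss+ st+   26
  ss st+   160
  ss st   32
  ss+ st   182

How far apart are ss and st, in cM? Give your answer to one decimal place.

The recombinant classes are ss+ st+ and ss st: 26 + 32 = 58.
Recombination frequency = 58/400 = 0.1450 ≈ 14.5%, i.e. 14.5 cM.

14.5 cM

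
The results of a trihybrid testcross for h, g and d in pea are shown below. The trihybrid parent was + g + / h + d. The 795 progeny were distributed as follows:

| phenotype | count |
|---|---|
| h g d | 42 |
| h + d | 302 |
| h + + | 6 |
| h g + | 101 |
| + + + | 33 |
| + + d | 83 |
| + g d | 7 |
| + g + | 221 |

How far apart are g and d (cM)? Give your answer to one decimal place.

11.1 cM

The two rarest classes, + g d and h + +, are the double crossovers. Comparing them with the parentals, only the d allele has switched, so d is the middle locus and the order is g – d – h.
Crossovers in the g–d interval produce the single-crossover classes + + + and h g d (33 + 42 = 75) plus the double crossovers (13).
RF(g–d) = (75 + 13) / 795 = 88/795 = 0.1107 → 11.1 cM.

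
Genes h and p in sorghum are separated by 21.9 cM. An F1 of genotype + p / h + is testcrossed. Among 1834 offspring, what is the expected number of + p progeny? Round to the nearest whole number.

A map distance of 21.9 cM corresponds to a recombination frequency of 0.219.
The F1 is + p / h +, so + p is a parental gamete class with expected frequency (1 − r)/2 = 0.781/2 = 0.3905.
Expected number = 0.3905 × 1834 = 716.18 ≈ 716.

716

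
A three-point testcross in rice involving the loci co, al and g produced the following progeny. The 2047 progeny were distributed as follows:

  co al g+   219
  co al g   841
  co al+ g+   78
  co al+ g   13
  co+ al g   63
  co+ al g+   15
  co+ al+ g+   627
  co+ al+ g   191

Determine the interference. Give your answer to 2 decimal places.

0.23

The two most frequent reciprocal classes, co+ al+ g+ and co al g, are the parental types, so the F1 was co+ al+ g+ / co al g.
The two rarest classes, co+ al g+ and co al+ g, are the double crossovers. Comparing them with the parentals, only the al allele has switched, so al is the middle locus and the order is co – al – g.
co–al: (141 + 28)/2047 = 0.0826; al–g: (410 + 28)/2047 = 0.2140.
Expected DCO frequency = 0.0826 × 0.2140 ≈ 0.01768; observed = 28/2047 ≈ 0.01368.
Coefficient of coincidence = 0.01368/0.01768 ≈ 0.77; interference = 1 − 0.77 = 0.23.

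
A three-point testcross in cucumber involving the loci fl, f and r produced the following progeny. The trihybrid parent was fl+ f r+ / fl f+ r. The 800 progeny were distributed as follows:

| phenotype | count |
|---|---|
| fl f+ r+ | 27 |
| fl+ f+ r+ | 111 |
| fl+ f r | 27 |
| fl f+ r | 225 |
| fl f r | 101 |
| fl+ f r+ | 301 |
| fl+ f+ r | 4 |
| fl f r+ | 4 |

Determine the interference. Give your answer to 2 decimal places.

The two rarest classes, fl f r+ and fl+ f+ r, are the double crossovers. Comparing them with the parentals, only the fl allele has switched, so fl is the middle locus and the order is f – fl – r.
f–fl: (212 + 8)/800 = 0.2750; fl–r: (54 + 8)/800 = 0.0775.
Expected DCO frequency = 0.2750 × 0.0775 ≈ 0.02131; observed = 8/800 ≈ 0.01000.
Coefficient of coincidence = 0.01000/0.02131 ≈ 0.47; interference = 1 − 0.47 = 0.53.

0.53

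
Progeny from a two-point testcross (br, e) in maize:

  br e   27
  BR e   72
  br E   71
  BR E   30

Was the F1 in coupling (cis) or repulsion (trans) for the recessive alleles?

The two most frequent classes are BR e (72) and br E (71); these are the parental (non-recombinant) types.
So the F1 carried BR e on one chromosome and br E on the other — the recessive alleles are on opposite chromosomes (trans / repulsion).

trans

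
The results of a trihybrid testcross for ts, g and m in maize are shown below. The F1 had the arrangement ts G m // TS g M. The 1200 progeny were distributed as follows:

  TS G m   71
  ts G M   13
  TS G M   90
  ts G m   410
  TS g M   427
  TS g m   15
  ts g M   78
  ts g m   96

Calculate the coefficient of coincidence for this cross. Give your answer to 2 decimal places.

The two rarest classes, ts G M and TS g m, are the double crossovers. Comparing them with the parentals, only the m allele has switched, so m is the middle locus and the order is g – m – ts.
g–m: (186 + 28)/1200 = 0.1783; m–ts: (149 + 28)/1200 = 0.1475.
Expected DCO frequency = 0.1783 × 0.1475 ≈ 0.02630; observed = 28/1200 ≈ 0.02333.
Coefficient of coincidence = 0.02333/0.02630 ≈ 0.89.

0.89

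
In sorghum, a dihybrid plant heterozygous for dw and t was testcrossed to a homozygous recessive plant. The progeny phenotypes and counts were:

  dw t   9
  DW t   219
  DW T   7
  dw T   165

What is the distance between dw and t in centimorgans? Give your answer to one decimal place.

4.0 centimorgans

The two most frequent classes, DW t (219) and dw T (165), are the parental types, so the F1 was DW t / dw T.
The recombinant classes are DW T and dw t: 7 + 9 = 16.
Recombination frequency = 16/400 = 0.0400 ≈ 4.0%, i.e. 4.0 centimorgans.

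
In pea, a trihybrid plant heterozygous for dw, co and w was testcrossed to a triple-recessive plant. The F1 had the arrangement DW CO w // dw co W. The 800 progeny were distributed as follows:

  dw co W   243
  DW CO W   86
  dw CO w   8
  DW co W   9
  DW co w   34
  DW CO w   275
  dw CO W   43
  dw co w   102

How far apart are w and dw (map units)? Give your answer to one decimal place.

25.6 map units

The two rarest classes, dw CO w and DW co W, are the double crossovers. Comparing them with the parentals, only the dw allele has switched, so dw is the middle locus and the order is w – dw – co.
Crossovers in the w–dw interval produce the single-crossover classes DW CO W and dw co w (86 + 102 = 188) plus the double crossovers (17).
RF(w–dw) = (188 + 17) / 800 = 205/800 = 0.2562 → 25.6 map units.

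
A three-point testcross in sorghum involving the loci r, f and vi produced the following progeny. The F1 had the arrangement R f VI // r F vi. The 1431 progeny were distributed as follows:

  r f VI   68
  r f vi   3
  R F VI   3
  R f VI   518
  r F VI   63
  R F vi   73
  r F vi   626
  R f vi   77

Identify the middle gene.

f

The two rarest classes, R F VI and r f vi, are the double crossovers. Comparing them with the parentals, only the f allele has switched, so f is the middle locus and the order is vi – f – r.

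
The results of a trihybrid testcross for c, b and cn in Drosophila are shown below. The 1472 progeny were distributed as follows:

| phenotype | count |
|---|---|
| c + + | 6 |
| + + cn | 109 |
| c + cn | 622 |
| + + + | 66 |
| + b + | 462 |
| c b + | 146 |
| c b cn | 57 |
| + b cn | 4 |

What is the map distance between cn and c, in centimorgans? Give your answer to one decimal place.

18.0 centimorgans

The two most frequent reciprocal classes, c + cn and + b +, are the parental types, so the F1 was c + cn / + b +.
The two rarest classes, c + + and + b cn, are the double crossovers. Comparing them with the parentals, only the cn allele has switched, so cn is the middle locus and the order is c – cn – b.
Crossovers in the c–cn interval produce the single-crossover classes + + cn and c b + (109 + 146 = 255) plus the double crossovers (10).
RF(c–cn) = (255 + 10) / 1472 = 265/1472 = 0.1800 → 18.0 centimorgans.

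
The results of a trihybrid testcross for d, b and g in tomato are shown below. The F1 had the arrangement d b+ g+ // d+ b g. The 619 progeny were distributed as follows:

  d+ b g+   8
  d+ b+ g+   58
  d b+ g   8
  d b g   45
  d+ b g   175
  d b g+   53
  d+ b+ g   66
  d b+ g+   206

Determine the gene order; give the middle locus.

The two rarest classes, d b+ g and d+ b g+, are the double crossovers. Comparing them with the parentals, only the g allele has switched, so g is the middle locus and the order is b – g – d.

g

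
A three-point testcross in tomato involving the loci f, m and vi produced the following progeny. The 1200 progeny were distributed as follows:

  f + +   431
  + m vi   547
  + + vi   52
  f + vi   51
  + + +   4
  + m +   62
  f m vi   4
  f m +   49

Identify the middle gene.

f

The two most frequent reciprocal classes, + m vi and f + +, are the parental types, so the F1 was + m vi / f + +.
The two rarest classes, f m vi and + + +, are the double crossovers. Comparing them with the parentals, only the f allele has switched, so f is the middle locus and the order is m – f – vi.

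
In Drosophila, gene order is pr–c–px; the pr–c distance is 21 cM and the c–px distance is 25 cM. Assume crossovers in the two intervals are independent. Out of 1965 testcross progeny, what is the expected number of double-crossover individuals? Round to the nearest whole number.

103

Map distances give recombination frequencies of 0.210 and 0.250 for the two intervals.
With no interference, expected double-crossover frequency = 0.210 × 0.250 = 0.05250.
Expected number = 0.05250 × 1965 = 103.16 ≈ 103.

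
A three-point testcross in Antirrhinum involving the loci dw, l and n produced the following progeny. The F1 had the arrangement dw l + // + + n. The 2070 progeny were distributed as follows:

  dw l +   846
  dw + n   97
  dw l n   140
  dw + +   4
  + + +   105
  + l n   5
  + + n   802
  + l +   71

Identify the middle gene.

The two rarest classes, dw + + and + l n, are the double crossovers. Comparing them with the parentals, only the l allele has switched, so l is the middle locus and the order is n – l – dw.

l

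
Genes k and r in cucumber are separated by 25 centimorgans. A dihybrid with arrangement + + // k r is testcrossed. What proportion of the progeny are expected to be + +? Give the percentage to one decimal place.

A map distance of 25 centimorgans corresponds to a recombination frequency of 0.250.
The F1 is + + / k r, so + + is a parental gamete class with expected frequency (1 − r)/2 = 0.750/2 = 0.3750.
That is 0.3750 = 37.5% of the progeny.

37.5%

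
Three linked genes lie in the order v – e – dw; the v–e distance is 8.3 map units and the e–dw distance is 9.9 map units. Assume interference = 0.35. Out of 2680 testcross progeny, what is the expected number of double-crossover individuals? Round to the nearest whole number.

14

Map distances give recombination frequencies of 0.083 and 0.099 for the two intervals.
With interference 0.35 (so coincidence = 0.65), expected double-crossover frequency = 0.083 × 0.099 × 0.65 = 0.00534.
Expected number = 0.00534 × 2680 = 14.31 ≈ 14.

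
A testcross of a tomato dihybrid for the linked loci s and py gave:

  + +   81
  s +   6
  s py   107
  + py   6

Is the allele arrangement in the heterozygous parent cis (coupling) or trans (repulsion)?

cis

The two most frequent classes are + + (81) and s py (107); these are the parental (non-recombinant) types.
So the F1 carried + + on one chromosome and s py on the other — the recessive alleles are on the same chromosome (cis / coupling).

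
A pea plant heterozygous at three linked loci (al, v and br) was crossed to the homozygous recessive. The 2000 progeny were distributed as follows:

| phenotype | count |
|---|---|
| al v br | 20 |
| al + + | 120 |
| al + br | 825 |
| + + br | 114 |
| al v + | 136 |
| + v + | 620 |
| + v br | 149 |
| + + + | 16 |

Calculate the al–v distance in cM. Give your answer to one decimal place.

14.3 cM

The two most frequent reciprocal classes, + v + and al + br, are the parental types, so the F1 was + v + / al + br.
The two rarest classes, + + + and al v br, are the double crossovers. Comparing them with the parentals, only the v allele has switched, so v is the middle locus and the order is al – v – br.
Crossovers in the al–v interval produce the single-crossover classes al v + and + + br (136 + 114 = 250) plus the double crossovers (36).
RF(al–v) = (250 + 36) / 2000 = 286/2000 = 0.1430 → 14.3 cM.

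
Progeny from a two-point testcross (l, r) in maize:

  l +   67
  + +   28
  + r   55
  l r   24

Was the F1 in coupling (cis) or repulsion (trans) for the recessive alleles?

trans

The two most frequent classes are + r (55) and l + (67); these are the parental (non-recombinant) types.
So the F1 carried + r on one chromosome and l + on the other — the recessive alleles are on opposite chromosomes (trans / repulsion).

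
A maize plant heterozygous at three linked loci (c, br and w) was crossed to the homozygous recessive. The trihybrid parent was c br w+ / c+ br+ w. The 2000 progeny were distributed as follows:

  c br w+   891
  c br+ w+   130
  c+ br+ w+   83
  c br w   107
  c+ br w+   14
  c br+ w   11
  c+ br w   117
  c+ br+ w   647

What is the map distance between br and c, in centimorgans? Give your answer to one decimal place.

13.6 centimorgans

The two rarest classes, c+ br w+ and c br+ w, are the double crossovers. Comparing them with the parentals, only the c allele has switched, so c is the middle locus and the order is br – c – w.
Crossovers in the br–c interval produce the single-crossover classes c br+ w+ and c+ br w (130 + 117 = 247) plus the double crossovers (25).
RF(br–c) = (247 + 25) / 2000 = 272/2000 = 0.1360 → 13.6 centimorgans.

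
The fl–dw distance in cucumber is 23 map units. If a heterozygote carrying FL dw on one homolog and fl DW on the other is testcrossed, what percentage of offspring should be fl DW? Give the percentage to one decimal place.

38.5%

A map distance of 23 map units corresponds to a recombination frequency of 0.230.
The F1 is FL dw / fl DW, so fl DW is a parental gamete class with expected frequency (1 − r)/2 = 0.770/2 = 0.3850.
That is 0.3850 = 38.5% of the progeny.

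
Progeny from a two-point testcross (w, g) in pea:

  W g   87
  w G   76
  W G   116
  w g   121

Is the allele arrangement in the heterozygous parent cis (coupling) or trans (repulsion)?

The two most frequent classes are W G (116) and w g (121); these are the parental (non-recombinant) types.
So the F1 carried W G on one chromosome and w g on the other — the recessive alleles are on the same chromosome (cis / coupling).

cis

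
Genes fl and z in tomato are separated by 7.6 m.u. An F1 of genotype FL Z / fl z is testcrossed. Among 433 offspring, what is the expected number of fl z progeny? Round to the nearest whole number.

A map distance of 7.6 m.u. corresponds to a recombination frequency of 0.076.
The F1 is FL Z / fl z, so fl z is a parental gamete class with expected frequency (1 − r)/2 = 0.924/2 = 0.4620.
Expected number = 0.4620 × 433 = 200.05 ≈ 200.

200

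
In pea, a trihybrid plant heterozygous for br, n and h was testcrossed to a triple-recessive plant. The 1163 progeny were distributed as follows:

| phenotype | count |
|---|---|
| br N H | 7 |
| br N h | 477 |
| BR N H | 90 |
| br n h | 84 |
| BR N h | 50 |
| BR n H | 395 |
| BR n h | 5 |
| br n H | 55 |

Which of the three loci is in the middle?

h

The two most frequent reciprocal classes, br N h and BR n H, are the parental types, so the F1 was br N h / BR n H.
The two rarest classes, br N H and BR n h, are the double crossovers. Comparing them with the parentals, only the h allele has switched, so h is the middle locus and the order is n – h – br.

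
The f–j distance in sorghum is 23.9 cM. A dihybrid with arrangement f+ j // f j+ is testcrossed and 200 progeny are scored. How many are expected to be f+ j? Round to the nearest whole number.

76

A map distance of 23.9 cM corresponds to a recombination frequency of 0.239.
The F1 is f+ j / f j+, so f+ j is a parental gamete class with expected frequency (1 − r)/2 = 0.761/2 = 0.3805.
Expected number = 0.3805 × 200 = 76.10 ≈ 76.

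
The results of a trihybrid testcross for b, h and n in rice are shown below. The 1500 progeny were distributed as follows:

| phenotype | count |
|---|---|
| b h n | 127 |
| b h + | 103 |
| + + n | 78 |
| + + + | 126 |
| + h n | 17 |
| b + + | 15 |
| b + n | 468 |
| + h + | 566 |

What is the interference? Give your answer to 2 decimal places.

0.21

The two most frequent reciprocal classes, b + n and + h +, are the parental types, so the F1 was b + n / + h +.
The two rarest classes, b + + and + h n, are the double crossovers. Comparing them with the parentals, only the n allele has switched, so n is the middle locus and the order is b – n – h.
b–n: (181 + 32)/1500 = 0.1420; n–h: (253 + 32)/1500 = 0.1900.
Expected DCO frequency = 0.1420 × 0.1900 ≈ 0.02698; observed = 32/1500 ≈ 0.02133.
Coefficient of coincidence = 0.02133/0.02698 ≈ 0.79; interference = 1 − 0.79 = 0.21.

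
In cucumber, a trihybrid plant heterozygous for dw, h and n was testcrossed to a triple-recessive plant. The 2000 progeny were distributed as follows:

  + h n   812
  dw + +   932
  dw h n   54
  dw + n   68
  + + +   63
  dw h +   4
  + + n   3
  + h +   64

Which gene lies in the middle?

h

The two most frequent reciprocal classes, + h n and dw + +, are the parental types, so the F1 was + h n / dw + +.
The two rarest classes, + + n and dw h +, are the double crossovers. Comparing them with the parentals, only the h allele has switched, so h is the middle locus and the order is dw – h – n.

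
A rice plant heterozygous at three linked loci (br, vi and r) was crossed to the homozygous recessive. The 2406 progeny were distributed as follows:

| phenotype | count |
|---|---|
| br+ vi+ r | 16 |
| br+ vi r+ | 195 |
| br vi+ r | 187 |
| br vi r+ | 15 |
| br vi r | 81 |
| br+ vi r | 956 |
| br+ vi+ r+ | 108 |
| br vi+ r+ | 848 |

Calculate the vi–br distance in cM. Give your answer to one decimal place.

9.1 cM

The two most frequent reciprocal classes, br vi+ r+ and br+ vi r, are the parental types, so the F1 was br vi+ r+ / br+ vi r.
The two rarest classes, br vi r+ and br+ vi+ r, are the double crossovers. Comparing them with the parentals, only the vi allele has switched, so vi is the middle locus and the order is br – vi – r.
Crossovers in the br–vi interval produce the single-crossover classes br+ vi+ r+ and br vi r (108 + 81 = 189) plus the double crossovers (31).
RF(br–vi) = (189 + 31) / 2406 = 220/2406 = 0.0914 → 9.1 cM.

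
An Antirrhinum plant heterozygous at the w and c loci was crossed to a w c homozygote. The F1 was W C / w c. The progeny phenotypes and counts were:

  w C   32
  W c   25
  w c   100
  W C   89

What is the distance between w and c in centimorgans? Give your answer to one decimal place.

The recombinant classes are W c and w C: 25 + 32 = 57.
Recombination frequency = 57/246 = 0.2317 ≈ 23.2%, i.e. 23.2 centimorgans.

23.2 centimorgans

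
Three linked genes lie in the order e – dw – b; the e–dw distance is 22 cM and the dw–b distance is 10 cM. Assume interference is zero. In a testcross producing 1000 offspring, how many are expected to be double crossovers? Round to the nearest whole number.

22

Map distances give recombination frequencies of 0.220 and 0.100 for the two intervals.
With no interference, expected double-crossover frequency = 0.220 × 0.100 = 0.02200.
Expected number = 0.02200 × 1000 = 22.00 ≈ 22.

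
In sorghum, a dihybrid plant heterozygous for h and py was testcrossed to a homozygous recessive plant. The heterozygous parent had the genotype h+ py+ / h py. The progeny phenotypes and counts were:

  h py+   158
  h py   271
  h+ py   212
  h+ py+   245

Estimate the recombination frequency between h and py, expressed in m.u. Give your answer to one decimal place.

The recombinant classes are h+ py and h py+: 212 + 158 = 370.
Recombination frequency = 370/886 = 0.4176 ≈ 41.8%, i.e. 41.8 m.u.

41.8 m.u.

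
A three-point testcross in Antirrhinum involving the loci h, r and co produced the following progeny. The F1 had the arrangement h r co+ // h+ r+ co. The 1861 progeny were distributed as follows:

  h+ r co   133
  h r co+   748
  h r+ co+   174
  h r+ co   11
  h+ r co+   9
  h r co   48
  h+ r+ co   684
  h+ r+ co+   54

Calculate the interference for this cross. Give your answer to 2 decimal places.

The two rarest classes, h+ r co+ and h r+ co, are the double crossovers. Comparing them with the parentals, only the h allele has switched, so h is the middle locus and the order is r – h – co.
r–h: (307 + 20)/1861 = 0.1757; h–co: (102 + 20)/1861 = 0.0656.
Expected DCO frequency = 0.1757 × 0.0656 ≈ 0.01153; observed = 20/1861 ≈ 0.01075.
Coefficient of coincidence = 0.01075/0.01153 ≈ 0.93; interference = 1 − 0.93 = 0.07.

0.07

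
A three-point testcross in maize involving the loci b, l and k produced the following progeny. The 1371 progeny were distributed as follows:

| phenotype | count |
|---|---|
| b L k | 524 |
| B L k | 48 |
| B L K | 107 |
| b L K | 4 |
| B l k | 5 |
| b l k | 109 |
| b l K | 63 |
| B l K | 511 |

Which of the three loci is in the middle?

k

The two most frequent reciprocal classes, B l K and b L k, are the parental types, so the F1 was B l K / b L k.
The two rarest classes, B l k and b L K, are the double crossovers. Comparing them with the parentals, only the k allele has switched, so k is the middle locus and the order is b – k – l.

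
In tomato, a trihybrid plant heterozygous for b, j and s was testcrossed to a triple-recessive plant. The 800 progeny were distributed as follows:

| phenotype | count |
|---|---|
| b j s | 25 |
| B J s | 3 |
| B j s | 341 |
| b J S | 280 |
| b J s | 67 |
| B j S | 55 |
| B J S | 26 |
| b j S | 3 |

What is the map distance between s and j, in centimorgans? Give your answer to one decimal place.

16.0 centimorgans

The two most frequent reciprocal classes, b J S and B j s, are the parental types, so the F1 was b J S / B j s.
The two rarest classes, b j S and B J s, are the double crossovers. Comparing them with the parentals, only the j allele has switched, so j is the middle locus and the order is b – j – s.
Crossovers in the j–s interval produce the single-crossover classes b J s and B j S (67 + 55 = 122) plus the double crossovers (6).
RF(j–s) = (122 + 6) / 800 = 128/800 = 0.1600 → 16.0 centimorgans.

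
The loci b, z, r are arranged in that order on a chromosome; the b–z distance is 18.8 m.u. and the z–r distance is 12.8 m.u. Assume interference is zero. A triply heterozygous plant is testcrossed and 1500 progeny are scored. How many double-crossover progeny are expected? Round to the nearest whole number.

Map distances give recombination frequencies of 0.188 and 0.128 for the two intervals.
With no interference, expected double-crossover frequency = 0.188 × 0.128 = 0.02406.
Expected number = 0.02406 × 1500 = 36.10 ≈ 36.

36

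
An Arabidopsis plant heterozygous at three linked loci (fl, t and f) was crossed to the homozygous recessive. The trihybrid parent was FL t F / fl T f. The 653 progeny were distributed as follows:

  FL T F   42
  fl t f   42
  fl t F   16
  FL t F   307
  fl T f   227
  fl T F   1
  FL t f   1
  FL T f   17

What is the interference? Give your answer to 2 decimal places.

The two rarest classes, FL t f and fl T F, are the double crossovers. Comparing them with the parentals, only the f allele has switched, so f is the middle locus and the order is t – f – fl.
t–f: (84 + 2)/653 = 0.1317; f–fl: (33 + 2)/653 = 0.0536.
Expected DCO frequency = 0.1317 × 0.0536 ≈ 0.00706; observed = 2/653 ≈ 0.00306.
Coefficient of coincidence = 0.00306/0.00706 ≈ 0.43; interference = 1 − 0.43 = 0.57.

0.57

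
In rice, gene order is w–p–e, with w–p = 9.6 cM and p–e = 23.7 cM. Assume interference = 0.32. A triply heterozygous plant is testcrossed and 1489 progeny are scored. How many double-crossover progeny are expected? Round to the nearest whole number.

23

Map distances give recombination frequencies of 0.096 and 0.237 for the two intervals.
With interference 0.32 (so coincidence = 0.68), expected double-crossover frequency = 0.096 × 0.237 × 0.68 = 0.01547.
Expected number = 0.01547 × 1489 = 23.04 ≈ 23.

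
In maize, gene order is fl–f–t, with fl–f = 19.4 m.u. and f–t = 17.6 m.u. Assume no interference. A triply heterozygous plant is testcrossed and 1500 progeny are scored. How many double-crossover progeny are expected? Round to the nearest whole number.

51

Map distances give recombination frequencies of 0.194 and 0.176 for the two intervals.
With no interference, expected double-crossover frequency = 0.194 × 0.176 = 0.03414.
Expected number = 0.03414 × 1500 = 51.22 ≈ 51.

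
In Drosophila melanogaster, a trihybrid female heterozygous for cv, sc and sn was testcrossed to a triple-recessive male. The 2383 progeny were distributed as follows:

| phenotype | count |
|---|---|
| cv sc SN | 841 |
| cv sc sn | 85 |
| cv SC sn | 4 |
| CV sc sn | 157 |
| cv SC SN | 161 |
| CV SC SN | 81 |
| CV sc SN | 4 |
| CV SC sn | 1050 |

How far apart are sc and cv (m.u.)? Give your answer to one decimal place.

13.7 m.u.

The two most frequent reciprocal classes, CV SC sn and cv sc SN, are the parental types, so the F1 was CV SC sn / cv sc SN.
The two rarest classes, cv SC sn and CV sc SN, are the double crossovers. Comparing them with the parentals, only the cv allele has switched, so cv is the middle locus and the order is sn – cv – sc.
Crossovers in the cv–sc interval produce the single-crossover classes CV sc sn and cv SC SN (157 + 161 = 318) plus the double crossovers (8).
RF(cv–sc) = (318 + 8) / 2383 = 326/2383 = 0.1368 → 13.7 m.u.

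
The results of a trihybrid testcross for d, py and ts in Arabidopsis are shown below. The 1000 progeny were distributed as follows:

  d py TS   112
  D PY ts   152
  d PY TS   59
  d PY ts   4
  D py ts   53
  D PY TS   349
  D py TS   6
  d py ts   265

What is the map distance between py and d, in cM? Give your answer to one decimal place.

The two most frequent reciprocal classes, d py ts and D PY TS, are the parental types, so the F1 was d py ts / D PY TS.
The two rarest classes, d PY ts and D py TS, are the double crossovers. Comparing them with the parentals, only the py allele has switched, so py is the middle locus and the order is d – py – ts.
Crossovers in the d–py interval produce the single-crossover classes D py ts and d PY TS (53 + 59 = 112) plus the double crossovers (10).
RF(d–py) = (112 + 10) / 1000 = 122/1000 = 0.1220 → 12.2 cM.

12.2 cM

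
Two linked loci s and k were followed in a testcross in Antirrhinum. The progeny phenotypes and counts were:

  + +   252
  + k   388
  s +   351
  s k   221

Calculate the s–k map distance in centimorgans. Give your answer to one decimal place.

The two most frequent classes, + k (388) and s + (351), are the parental types, so the F1 was + k / s +.
The recombinant classes are + + and s k: 252 + 221 = 473.
Recombination frequency = 473/1212 = 0.3903 ≈ 39.0%, i.e. 39.0 centimorgans.

39.0 centimorgans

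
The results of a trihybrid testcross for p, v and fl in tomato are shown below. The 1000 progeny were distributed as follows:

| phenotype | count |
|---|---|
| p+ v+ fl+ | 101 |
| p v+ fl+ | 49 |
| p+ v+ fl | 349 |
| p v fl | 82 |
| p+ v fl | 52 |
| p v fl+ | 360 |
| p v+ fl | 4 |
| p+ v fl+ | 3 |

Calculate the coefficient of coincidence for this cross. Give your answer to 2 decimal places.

0.34

The two most frequent reciprocal classes, p v fl+ and p+ v+ fl, are the parental types, so the F1 was p v fl+ / p+ v+ fl.
The two rarest classes, p+ v fl+ and p v+ fl, are the double crossovers. Comparing them with the parentals, only the p allele has switched, so p is the middle locus and the order is fl – p – v.
fl–p: (183 + 7)/1000 = 0.1900; p–v: (101 + 7)/1000 = 0.1080.
Expected DCO frequency = 0.1900 × 0.1080 ≈ 0.02052; observed = 7/1000 ≈ 0.00700.
Coefficient of coincidence = 0.00700/0.02052 ≈ 0.34.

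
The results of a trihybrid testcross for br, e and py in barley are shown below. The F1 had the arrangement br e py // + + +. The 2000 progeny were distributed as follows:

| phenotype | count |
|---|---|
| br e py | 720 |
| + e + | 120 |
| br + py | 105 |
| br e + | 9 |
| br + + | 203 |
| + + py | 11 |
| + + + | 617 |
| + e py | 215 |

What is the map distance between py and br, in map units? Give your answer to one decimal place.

21.9 map units

The two rarest classes, br e + and + + py, are the double crossovers. Comparing them with the parentals, only the py allele has switched, so py is the middle locus and the order is br – py – e.
Crossovers in the br–py interval produce the single-crossover classes + e py and br + + (215 + 203 = 418) plus the double crossovers (20).
RF(br–py) = (418 + 20) / 2000 = 438/2000 = 0.2190 → 21.9 map units.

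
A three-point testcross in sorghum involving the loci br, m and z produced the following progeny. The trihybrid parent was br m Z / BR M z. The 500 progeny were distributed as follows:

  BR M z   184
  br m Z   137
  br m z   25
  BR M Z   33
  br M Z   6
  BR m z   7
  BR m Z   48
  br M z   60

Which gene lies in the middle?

m

The two rarest classes, br M Z and BR m z, are the double crossovers. Comparing them with the parentals, only the m allele has switched, so m is the middle locus and the order is z – m – br.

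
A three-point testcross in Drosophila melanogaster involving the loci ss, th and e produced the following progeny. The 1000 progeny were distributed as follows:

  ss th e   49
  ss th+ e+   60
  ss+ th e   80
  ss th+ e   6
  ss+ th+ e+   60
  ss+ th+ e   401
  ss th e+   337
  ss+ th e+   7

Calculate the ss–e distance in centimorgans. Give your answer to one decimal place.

The two most frequent reciprocal classes, ss+ th+ e and ss th e+, are the parental types, so the F1 was ss+ th+ e / ss th e+.
The two rarest classes, ss th+ e and ss+ th e+, are the double crossovers. Comparing them with the parentals, only the ss allele has switched, so ss is the middle locus and the order is th – ss – e.
Crossovers in the ss–e interval produce the single-crossover classes ss+ th+ e+ and ss th e (60 + 49 = 109) plus the double crossovers (13).
RF(ss–e) = (109 + 13) / 1000 = 122/1000 = 0.1220 → 12.2 centimorgans.

12.2 centimorgans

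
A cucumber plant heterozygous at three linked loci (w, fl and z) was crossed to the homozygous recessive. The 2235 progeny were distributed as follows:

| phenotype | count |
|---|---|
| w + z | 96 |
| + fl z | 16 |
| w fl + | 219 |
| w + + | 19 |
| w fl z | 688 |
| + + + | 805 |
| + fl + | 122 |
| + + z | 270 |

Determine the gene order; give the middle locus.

The two most frequent reciprocal classes, + + + and w fl z, are the parental types, so the F1 was + + + / w fl z.
The two rarest classes, w + + and + fl z, are the double crossovers. Comparing them with the parentals, only the w allele has switched, so w is the middle locus and the order is fl – w – z.

w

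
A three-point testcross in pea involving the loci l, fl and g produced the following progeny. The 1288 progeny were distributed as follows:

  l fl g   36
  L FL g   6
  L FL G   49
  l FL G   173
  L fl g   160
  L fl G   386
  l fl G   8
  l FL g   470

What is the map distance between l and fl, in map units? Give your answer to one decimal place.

The two most frequent reciprocal classes, l FL g and L fl G, are the parental types, so the F1 was l FL g / L fl G.
The two rarest classes, L FL g and l fl G, are the double crossovers. Comparing them with the parentals, only the l allele has switched, so l is the middle locus and the order is fl – l – g.
Crossovers in the fl–l interval produce the single-crossover classes l fl g and L FL G (36 + 49 = 85) plus the double crossovers (14).
RF(fl–l) = (85 + 14) / 1288 = 99/1288 = 0.0769 → 7.7 map units.

7.7 map units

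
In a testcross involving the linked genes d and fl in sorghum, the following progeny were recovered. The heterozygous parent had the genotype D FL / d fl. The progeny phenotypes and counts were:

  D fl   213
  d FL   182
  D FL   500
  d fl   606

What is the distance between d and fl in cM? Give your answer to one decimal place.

The recombinant classes are D fl and d FL: 213 + 182 = 395.
Recombination frequency = 395/1501 = 0.2632 ≈ 26.3%, i.e. 26.3 cM.

26.3 cM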